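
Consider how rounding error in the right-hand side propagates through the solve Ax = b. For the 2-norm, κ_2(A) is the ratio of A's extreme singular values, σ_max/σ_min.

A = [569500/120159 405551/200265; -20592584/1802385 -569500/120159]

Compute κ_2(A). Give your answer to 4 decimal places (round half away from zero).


266.6250

form AᵀA = [2940998947024/19222436025 16338613300/256299147; 16338613300/256299147 56736690961/2135826225] with trace 20423841217/113742225 and determinant 1289671744/2843555625
eigenvalues of AᵀA: λ = (tr ± √(tr²−4·det))/2 = 4489/25, 287296/113742225
κ_2(A) = √(λ_max/λ_min) = √((4489/25) / (287296/113742225)) = 266.6250


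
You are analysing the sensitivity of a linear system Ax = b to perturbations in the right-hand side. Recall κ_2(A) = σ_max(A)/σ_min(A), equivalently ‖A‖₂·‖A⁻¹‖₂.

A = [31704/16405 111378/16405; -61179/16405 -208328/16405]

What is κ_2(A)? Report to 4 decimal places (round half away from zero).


289.5000

AᵀA = [16429113/931225 56319816/931225; 56319816/931225 193099012/931225]; tr = 8381125/37249, det = 22500/37249
char-poly roots: 225 and 100/37249
κ_2(A) = √(λ_max/λ_min) = √(225 / (100/37249)) = 289.5000


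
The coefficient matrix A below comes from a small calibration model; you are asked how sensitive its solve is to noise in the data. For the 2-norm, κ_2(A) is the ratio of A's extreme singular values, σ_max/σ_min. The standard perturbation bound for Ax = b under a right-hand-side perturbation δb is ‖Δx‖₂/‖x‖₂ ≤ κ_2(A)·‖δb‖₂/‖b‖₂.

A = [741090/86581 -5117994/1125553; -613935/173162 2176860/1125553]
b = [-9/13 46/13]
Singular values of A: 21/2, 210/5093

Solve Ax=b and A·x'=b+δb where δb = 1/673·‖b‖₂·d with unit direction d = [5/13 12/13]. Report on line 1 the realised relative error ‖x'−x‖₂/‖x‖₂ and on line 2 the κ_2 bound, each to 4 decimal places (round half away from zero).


σ_max = 21/2, σ_min = 210/5093
κ_2(A) = (21/2) / (210/5093) = 254.6500
bound on ‖Δx‖/‖x‖: κ·ε = 254.6500·1/673 = 0.3784
solve Ax = b  →  x = [34.0706 64.2871]
2-norm of b is 3.6056; of x, 72.7574
re-solving with b+δb shifts x by Δx of norm 0.1299
relative error = 0.0018
so the bound overstates the realised error by a factor of ≈ 211.8823 (computed from the unrounded values)

0.0018
0.3784


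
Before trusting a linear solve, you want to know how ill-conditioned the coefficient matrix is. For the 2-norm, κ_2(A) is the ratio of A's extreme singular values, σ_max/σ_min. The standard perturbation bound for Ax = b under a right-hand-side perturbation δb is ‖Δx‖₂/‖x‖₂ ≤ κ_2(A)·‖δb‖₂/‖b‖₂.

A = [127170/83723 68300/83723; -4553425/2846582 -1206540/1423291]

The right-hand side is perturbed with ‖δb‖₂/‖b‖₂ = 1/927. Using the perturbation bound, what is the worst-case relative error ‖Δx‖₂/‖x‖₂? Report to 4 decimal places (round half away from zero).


AᵀA = [46883178025/9634992964 6251028750/2408748241; 6251028750/2408748241 3333997600/2408748241]; tr = 208370825/33339076, det = 2500/8334769
λ_max, λ_min = (208370825/33339076 ± √43417067148140625/1111493988533776)/2 = 25/4, 400/8334769
κ = σ_max/σ_min = (5/2)/(20/2887) = 360.8750
worst-case relative error ≤ 360.8750 × 1/927 = 0.3893

0.3893


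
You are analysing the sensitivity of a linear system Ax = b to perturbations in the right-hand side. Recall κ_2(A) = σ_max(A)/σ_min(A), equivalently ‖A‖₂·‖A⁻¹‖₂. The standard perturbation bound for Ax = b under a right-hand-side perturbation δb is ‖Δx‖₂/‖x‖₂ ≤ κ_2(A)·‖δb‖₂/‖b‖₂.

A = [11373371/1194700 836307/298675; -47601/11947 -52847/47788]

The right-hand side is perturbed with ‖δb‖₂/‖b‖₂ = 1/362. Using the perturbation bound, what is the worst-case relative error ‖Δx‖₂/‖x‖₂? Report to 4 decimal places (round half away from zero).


AᵀA = [899479999489/8445610000 16396244172/527850625; 16396244172/527850625 76544696761/8445610000]; tr = 780819757/6756488, det = 85470025/216207616
λ_max, λ_min = (780819757/6756488 ± √38100456766984689/2853133130884)/2 = 1849/16, 46225/13512976
κ = σ_max/σ_min = (43/4)/(215/3676) = 183.8000
perturbation bound = 183.8000·1/362 = 0.5077

0.5077


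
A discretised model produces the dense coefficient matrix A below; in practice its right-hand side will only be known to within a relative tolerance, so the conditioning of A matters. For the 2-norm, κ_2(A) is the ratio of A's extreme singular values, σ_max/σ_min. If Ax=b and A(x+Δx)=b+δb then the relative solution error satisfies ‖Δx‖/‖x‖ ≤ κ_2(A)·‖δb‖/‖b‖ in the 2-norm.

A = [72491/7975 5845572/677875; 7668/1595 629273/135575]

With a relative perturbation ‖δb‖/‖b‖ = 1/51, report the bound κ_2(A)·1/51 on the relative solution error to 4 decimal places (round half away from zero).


5.3922

AᵀA = [6724900681/63600625 32022529056/318003125; 32022529056/318003125 152492473081/1590015625]; tr = 381230666/1890625, det = 25411681/47265625
solving λ² − 381230666/1890625·λ + 25411681/47265625 = 0 gives λ = 5041/25, 5041/1890625
σ_max=√(5041/25)=(71/5), σ_min=√(5041/1890625)=(71/1375) → κ = 275.0000
worst-case relative error ≤ 275.0000 × 1/51 = 5.3922


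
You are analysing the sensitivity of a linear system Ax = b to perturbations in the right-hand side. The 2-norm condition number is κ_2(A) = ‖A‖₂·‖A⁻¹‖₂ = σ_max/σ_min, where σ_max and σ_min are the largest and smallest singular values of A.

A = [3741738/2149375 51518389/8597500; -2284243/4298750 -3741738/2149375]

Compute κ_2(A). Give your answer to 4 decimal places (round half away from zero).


275.1200

M = AᵀA = [97952286601/29566802500 167889913191/14783401250; 167889913191/14783401250 4605046491721/118267210000]. tr(M)=7994969021/189227536, det(M)=17850625/756910144
eigenvalues of AᵀA: λ = (tr ± √(tr²−4·det))/2 = 169/4, 105625/189227536
so κ_2 = √((169/4) / (105625/189227536)) = 275.1200


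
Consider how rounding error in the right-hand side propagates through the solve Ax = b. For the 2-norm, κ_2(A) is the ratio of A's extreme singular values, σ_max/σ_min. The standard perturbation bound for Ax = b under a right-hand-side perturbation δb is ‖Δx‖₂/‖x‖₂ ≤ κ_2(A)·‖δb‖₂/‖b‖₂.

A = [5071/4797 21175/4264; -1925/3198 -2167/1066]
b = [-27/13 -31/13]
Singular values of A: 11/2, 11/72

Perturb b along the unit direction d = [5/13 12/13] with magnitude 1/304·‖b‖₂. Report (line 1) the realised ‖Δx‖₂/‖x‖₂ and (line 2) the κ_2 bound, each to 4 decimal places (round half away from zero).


0.0035
0.1184

largest singular value 11/2, smallest 11/72
κ = σ_max/σ_min = (11/2)/(11/72) = 36.0000
perturbation bound = 36.0000·1/304 = 0.1184
solve Ax = b  →  x = [19.1175 -4.4878]
‖b‖ = 3.1623, ‖x‖ = 19.6372
re-solving with b+δb shifts x by Δx of norm 0.0681
realised ‖Δx‖/‖x‖ = 0.0035
tightness: 0.0035 against a bound of 0.1184 (unrounded ratio ≈ 0.0293)


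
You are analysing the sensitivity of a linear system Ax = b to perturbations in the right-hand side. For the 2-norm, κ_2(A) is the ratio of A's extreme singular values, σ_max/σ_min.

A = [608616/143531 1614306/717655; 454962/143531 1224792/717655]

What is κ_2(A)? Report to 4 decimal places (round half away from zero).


M = AᵀA = [577403856900/20601147961 307945255680/20601147961; 307945255680/20601147961 164243972196/20601147961]. tr(M)=2566255464/71284249, det(M)=810000/71284249
λ_max, λ_min = (2566255464/71284249 ± √6585436145543095296/5081444155494001)/2 = 36, 22500/71284249
σ_max=√36=6, σ_min=√(22500/71284249)=(150/8443) → κ = 337.7200

337.7200


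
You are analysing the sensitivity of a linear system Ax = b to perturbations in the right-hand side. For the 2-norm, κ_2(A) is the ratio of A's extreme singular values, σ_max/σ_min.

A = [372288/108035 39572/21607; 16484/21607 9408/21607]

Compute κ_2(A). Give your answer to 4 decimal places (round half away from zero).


M = AᵀA = [86491024/6943225 9225216/1388645; 9225216/1388645 984208/277729]. tr(M)=384416/24025, det(M)=256/24025
char-poly roots: 16 and 16/24025
κ_2(A) = √(λ_max/λ_min) = √(16 / (16/24025)) = 155.0000

155.0000


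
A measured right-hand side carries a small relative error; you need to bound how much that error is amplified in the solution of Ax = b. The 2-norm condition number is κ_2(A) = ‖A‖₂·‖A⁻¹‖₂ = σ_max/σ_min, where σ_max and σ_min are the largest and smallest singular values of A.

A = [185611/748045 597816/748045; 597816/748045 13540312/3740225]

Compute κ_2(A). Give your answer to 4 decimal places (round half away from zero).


55.6250

AᵀA = [233096617/332880025 5145402312/1664400125; 5145402312/1664400125 114381111424/8322000625]; tr = 71510129/4950625, det = 8340544/123765625
solving λ² − 71510129/4950625·λ + 8340544/123765625 = 0 gives λ = 361/25, 23104/4950625
κ = σ_max/σ_min = (19/5)/(152/2225) = 55.6250


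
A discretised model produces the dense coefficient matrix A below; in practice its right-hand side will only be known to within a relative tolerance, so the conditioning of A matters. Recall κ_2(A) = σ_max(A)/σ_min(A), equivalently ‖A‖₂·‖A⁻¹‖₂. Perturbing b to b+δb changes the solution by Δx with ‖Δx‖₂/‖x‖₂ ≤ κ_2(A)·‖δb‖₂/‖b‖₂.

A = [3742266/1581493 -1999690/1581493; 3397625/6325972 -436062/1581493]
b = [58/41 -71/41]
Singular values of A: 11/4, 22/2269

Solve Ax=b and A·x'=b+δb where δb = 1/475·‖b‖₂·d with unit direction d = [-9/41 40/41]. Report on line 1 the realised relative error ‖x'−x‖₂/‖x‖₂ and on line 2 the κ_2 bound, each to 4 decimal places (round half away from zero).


σ_max = 11/4, σ_min = 22/2269
κ_2(A) = (11/4) / (22/2269) = 283.6250
bound on ‖Δx‖/‖x‖: κ·ε = 283.6250·1/475 = 0.5971
solve Ax = b  →  x = [-96.7487 -182.1765]
‖b‖ = 2.2361, ‖x‖ = 206.2730
δb = ε·‖b‖·d = [-0.0010 0.0046]; solving A·Δx = δb gives ‖Δx‖ = 0.4855
dividing the unrounded norms, ‖Δx‖/‖x‖ = 0.0024
tightness: 0.0024 against a bound of 0.5971 (unrounded ratio ≈ 0.0039)

0.0024
0.5971


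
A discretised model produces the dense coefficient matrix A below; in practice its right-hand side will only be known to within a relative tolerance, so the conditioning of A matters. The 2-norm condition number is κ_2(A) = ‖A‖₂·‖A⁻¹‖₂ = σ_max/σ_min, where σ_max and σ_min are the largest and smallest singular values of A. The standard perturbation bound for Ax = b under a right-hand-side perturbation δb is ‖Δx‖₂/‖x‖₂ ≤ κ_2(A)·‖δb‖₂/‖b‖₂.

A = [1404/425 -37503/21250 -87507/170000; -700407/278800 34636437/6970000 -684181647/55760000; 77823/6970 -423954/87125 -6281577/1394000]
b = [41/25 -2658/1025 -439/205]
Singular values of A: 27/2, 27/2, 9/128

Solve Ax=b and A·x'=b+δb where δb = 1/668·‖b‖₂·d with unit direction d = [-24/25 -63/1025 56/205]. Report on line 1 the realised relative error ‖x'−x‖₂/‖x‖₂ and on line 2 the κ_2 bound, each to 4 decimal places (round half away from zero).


from the listed singular values, σ₁ = 27/2, σ_n = 9/128
condition number: (27/2) ÷ (9/128) = 192.0000
worst-case relative error ≤ 192.0000 × 1/668 = 0.2874
solve Ax = b  →  x = [-13.4510 -24.1229 -6.8044]
‖b‖ = 3.7417, ‖x‖ = 28.4454
δb = ε·‖b‖·d = [-0.0054 -0.0003 0.0015]; solving A·Δx = δb gives ‖Δx‖ = 0.0797
realised ‖Δx‖/‖x‖ = 0.0028
realised/bound (from unrounded values) ≈ 0.0097

0.0028
0.2874


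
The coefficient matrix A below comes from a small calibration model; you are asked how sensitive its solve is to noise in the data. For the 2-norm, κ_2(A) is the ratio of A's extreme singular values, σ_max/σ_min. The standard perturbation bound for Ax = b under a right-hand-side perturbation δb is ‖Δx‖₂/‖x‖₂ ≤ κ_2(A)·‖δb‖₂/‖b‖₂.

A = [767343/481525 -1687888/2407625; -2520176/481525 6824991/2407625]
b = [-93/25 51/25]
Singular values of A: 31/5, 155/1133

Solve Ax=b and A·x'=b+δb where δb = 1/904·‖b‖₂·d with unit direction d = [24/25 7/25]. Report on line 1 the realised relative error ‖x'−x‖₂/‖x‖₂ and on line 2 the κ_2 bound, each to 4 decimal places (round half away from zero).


0.0016
0.0501

from the listed singular values, σ₁ = 31/5, σ_n = 155/1133
κ_2(A) = (31/5) / (155/1133) = 45.3200
κ_2(A)·‖δb‖/‖b‖ = 0.0501
solve Ax = b  →  x = [-10.7465 -19.1214]
2-norm of b is 4.2426; of x, 21.9344
with δb = [0.0045 0.0013], A·Δx = δb → ‖Δx‖ = 0.0343
realised ‖Δx‖/‖x‖ = 0.0016
realised/bound (from unrounded values) ≈ 0.0312


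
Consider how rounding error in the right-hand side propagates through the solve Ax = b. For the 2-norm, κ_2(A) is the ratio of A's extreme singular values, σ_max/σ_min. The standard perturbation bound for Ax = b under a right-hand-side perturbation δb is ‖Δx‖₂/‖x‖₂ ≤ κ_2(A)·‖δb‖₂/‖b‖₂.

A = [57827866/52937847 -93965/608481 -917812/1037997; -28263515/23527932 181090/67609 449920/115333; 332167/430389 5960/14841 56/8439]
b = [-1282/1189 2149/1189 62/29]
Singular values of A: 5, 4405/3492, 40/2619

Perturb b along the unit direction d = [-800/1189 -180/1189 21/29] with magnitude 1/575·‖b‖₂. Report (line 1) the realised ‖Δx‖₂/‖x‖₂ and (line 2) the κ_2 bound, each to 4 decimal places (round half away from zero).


from the listed singular values, σ₁ = 5, σ_n = 40/2619
κ = σ_max/σ_min = 5/(40/2619) = 327.3750
κ_2(A)·‖δb‖/‖b‖ = 0.5693
solve Ax = b  →  x = [49.8854 -91.8505 78.8900]
2-norm of b is 3.0000; of x, 130.9530
with δb = [-0.0035 -0.0008 0.0038], A·Δx = δb → ‖Δx‖ = 0.3416
realised ‖Δx‖/‖x‖ = 0.0026
so the bound overstates the realised error by a factor of ≈ 218.2550 (computed from the unrounded values)

0.0026
0.5693


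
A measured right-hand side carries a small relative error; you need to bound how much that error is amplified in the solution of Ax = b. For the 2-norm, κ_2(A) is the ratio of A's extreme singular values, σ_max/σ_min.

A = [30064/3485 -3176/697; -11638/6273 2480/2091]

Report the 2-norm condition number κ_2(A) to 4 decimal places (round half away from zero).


56.2500

form AᵀA = [2680388/34425 -95264/2295; -95264/2295 3392/153] with trace 202564/2025 and determinant 256/81
eigenvalues of AᵀA: λ = (tr ± √(tr²−4·det))/2 = 100, 64/2025
so κ_2 = √(100 / (64/2025)) = 56.2500


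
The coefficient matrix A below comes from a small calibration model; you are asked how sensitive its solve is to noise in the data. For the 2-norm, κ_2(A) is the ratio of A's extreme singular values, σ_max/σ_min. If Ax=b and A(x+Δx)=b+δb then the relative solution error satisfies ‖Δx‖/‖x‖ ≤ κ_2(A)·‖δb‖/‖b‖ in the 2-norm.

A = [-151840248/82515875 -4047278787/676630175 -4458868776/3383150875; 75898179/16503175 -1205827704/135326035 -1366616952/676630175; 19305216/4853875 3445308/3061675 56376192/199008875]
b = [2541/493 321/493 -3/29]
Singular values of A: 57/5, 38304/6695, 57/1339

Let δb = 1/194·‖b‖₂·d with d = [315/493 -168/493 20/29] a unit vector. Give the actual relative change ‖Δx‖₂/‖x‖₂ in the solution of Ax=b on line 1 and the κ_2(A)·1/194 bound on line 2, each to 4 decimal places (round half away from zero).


from the listed singular values, σ₁ = 57/5, σ_n = 57/1339
condition number: (57/5) ÷ (57/1339) = 267.8000
perturbation bound = 267.8000·1/194 = 1.3804
solve Ax = b  →  x = [-0.4297 -15.8595 68.6671]
2-norm of b is 5.1962; of x, 70.4761
re-solving with b+δb shifts x by Δx of norm 0.6292
realised ‖Δx‖/‖x‖ = 0.0089
tightness: 0.0089 against a bound of 1.3804 (unrounded ratio ≈ 0.0065)

0.0089
1.3804


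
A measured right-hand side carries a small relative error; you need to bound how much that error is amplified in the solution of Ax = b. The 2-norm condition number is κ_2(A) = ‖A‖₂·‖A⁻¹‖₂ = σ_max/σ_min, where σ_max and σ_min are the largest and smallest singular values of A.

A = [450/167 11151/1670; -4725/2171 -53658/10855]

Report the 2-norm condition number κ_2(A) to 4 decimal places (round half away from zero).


66.8000

M = AᵀA = [56548125/4713241 135510165/4713241; 135510165/4713241 1301239809/18852964]. tr(M)=9038061/111556, det(M)=164025/111556
eigenvalues of AᵀA: λ = (tr ± √(tr²−4·det))/2 = 81, 2025/111556
κ = σ_max/σ_min = 9/(45/334) = 66.8000


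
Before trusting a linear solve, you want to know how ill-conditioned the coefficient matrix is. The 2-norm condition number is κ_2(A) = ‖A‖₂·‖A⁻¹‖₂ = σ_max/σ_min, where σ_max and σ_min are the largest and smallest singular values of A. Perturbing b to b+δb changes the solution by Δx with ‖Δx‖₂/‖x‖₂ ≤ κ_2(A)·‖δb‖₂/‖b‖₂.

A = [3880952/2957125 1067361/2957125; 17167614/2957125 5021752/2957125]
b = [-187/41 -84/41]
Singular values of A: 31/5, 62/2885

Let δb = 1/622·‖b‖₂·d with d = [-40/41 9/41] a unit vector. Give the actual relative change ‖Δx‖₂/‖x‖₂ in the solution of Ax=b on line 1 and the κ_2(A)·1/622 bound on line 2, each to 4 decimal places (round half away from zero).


0.0020
0.4638

from the listed singular values, σ₁ = 31/5, σ_n = 62/2885
condition number: (31/5) ÷ (62/2885) = 288.5000
κ_2(A)·‖δb‖/‖b‖ = 0.4638
solve Ax = b  →  x = [-52.5806 178.5484]
2-norm of b is 5.0000; of x, 186.1297
Δx = A⁻¹·δb where δb = 1/622·5.0000·d; ‖Δx‖ = 0.3741
relative error = 0.0020
so the bound overstates the realised error by a factor of ≈ 230.8008 (computed from the unrounded values)


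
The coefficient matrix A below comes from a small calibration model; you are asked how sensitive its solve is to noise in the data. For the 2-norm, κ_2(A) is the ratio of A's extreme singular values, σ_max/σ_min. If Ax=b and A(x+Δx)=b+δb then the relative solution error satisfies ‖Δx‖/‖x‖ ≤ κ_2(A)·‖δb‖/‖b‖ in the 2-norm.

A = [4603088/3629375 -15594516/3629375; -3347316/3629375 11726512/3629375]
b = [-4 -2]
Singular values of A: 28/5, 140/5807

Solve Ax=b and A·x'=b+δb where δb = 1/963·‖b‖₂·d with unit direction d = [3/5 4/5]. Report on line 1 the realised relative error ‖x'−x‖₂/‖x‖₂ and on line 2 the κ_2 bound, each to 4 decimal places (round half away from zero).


0.0012
0.2412

σ_max = 28/5, σ_min = 140/5807
κ_2(A) = (28/5) / (140/5807) = 232.2800
κ_2(A)·‖δb‖/‖b‖ = 0.2412
solve Ax = b  →  x = [-159.3777 -46.1131]
‖b‖ = 4.4721, ‖x‖ = 165.9147
re-solving with b+δb shifts x by Δx of norm 0.1926
realised ‖Δx‖/‖x‖ = 0.0012
tightness: 0.0012 against a bound of 0.2412 (unrounded ratio ≈ 0.0048)


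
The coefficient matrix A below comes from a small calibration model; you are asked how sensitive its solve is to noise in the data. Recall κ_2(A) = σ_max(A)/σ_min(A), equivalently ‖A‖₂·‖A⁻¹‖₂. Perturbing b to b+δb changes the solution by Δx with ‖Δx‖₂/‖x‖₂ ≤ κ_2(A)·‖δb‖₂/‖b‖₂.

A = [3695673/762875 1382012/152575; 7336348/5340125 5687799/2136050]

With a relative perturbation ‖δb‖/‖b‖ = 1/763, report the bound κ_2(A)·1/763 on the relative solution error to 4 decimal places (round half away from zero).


0.3294

form AᵀA = [1156902318721/45627096025 433807349886/9125419205; 433807349886/9125419205 650724259873/7300335364] with trace 72303514781/631516900 and determinant 131079601/631516900
λ_max, λ_min = (72303514781/631516900 ± √5227467133753178450361/398813594985610000)/2 = 11449/100, 11449/6315169
σ_max=√(11449/100)=(107/10), σ_min=√(11449/6315169)=(107/2513) → κ = 251.3000
κ_2(A)·‖δb‖/‖b‖ = 0.3294


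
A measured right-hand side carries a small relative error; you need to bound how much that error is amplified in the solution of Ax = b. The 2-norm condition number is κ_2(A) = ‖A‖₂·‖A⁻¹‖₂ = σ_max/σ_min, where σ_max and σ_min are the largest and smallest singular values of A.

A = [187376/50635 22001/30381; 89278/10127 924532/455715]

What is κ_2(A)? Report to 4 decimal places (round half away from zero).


85.5000

AᵀA = [1386827204/15171025 561584296/27307845; 561584296/27307845 5702185321/1228853025]; tr = 14043449/146205, det = 23059204/18275625
λ_max, λ_min = (14043449/146205 ± √4927764398653369/534397550625)/2 = 2401/25, 9604/731025
κ = σ_max/σ_min = (49/5)/(98/855) = 85.5000


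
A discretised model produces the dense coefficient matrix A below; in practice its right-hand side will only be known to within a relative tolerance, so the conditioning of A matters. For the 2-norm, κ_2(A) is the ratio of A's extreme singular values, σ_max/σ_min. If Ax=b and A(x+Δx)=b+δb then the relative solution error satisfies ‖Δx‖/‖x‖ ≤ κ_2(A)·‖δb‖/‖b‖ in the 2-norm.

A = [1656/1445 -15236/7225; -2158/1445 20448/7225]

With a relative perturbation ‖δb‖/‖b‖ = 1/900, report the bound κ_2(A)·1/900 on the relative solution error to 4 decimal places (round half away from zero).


form AᵀA = [295972/83521 -2774304/417605; -2774304/417605 26010256/2088025] with trace 115604/7225 and determinant 64/7225
eigenvalues of AᵀA: λ = (tr ± √(tr²−4·det))/2 = 16, 4/7225
σ_max=√16=4, σ_min=√(4/7225)=(2/85) → κ = 170.0000
bound on ‖Δx‖/‖x‖: κ·ε = 170.0000·1/900 = 0.1889

0.1889


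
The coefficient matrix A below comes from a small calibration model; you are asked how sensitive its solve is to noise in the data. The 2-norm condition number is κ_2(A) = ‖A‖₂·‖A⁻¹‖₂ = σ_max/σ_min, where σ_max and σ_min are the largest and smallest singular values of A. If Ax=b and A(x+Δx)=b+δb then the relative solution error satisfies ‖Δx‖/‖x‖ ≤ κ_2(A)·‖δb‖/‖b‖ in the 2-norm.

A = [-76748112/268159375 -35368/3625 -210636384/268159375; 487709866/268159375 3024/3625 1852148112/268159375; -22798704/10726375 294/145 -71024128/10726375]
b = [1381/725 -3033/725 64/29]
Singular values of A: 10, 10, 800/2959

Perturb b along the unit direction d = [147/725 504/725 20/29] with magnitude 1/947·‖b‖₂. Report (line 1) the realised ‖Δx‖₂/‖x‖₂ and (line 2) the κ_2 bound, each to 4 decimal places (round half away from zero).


σ_max = 10, σ_min = 800/2959
κ = σ_max/σ_min = 10/(800/2959) = 36.9875
bound on ‖Δx‖/‖x‖: κ·ε = 36.9875·1/947 = 0.0391
solve Ax = b  →  x = [3.4198 -0.1760 -1.4849]
2-norm of b is 5.0990; of x, 3.7324
δb = ε·‖b‖·d = [0.0011 0.0037 0.0037]; solving A·Δx = δb gives ‖Δx‖ = 0.0199
realised ‖Δx‖/‖x‖ = 0.0053
tightness: 0.0053 against a bound of 0.0391 (unrounded ratio ≈ 0.1366)

0.0053
0.0391


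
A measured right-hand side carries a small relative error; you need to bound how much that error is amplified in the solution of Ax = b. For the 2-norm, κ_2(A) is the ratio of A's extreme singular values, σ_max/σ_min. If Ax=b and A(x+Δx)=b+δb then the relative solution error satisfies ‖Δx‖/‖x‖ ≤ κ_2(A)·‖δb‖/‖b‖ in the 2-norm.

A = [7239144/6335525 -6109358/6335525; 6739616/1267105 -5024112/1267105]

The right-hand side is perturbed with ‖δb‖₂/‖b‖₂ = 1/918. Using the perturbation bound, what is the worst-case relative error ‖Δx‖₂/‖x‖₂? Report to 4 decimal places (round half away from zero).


M = AᵀA = [706701845056/23877975625 -529887663792/23877975625; -529887663792/23877975625 397600707844/23877975625]. tr(M)=44172102116/955119025, det(M)=342102016/955119025
eigenvalues of AᵀA: λ = (tr ± √(tr²−4·det))/2 = 1156/25, 295936/38204761
κ = σ_max/σ_min = (34/5)/(544/6181) = 77.2625
worst-case relative error ≤ 77.2625 × 1/918 = 0.0842

0.0842


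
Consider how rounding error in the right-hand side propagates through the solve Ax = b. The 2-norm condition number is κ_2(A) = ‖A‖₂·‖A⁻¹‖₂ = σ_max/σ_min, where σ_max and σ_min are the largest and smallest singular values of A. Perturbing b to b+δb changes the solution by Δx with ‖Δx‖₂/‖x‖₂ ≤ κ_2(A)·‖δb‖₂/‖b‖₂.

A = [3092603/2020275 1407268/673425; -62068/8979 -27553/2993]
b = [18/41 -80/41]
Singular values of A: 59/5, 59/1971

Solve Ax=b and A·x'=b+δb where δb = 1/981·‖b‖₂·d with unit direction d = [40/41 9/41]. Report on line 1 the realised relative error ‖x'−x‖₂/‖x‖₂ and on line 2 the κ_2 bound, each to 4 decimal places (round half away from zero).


largest singular value 59/5, smallest 59/1971
condition number: (59/5) ÷ (59/1971) = 394.2000
bound on ‖Δx‖/‖x‖: κ·ε = 394.2000·1/981 = 0.4018
solve Ax = b  →  x = [0.1017 0.1356]
2-norm of b is 2.0000; of x, 0.1695
re-solving with b+δb shifts x by Δx of norm 0.0681
realised ‖Δx‖/‖x‖ = 0.4018
tightness: 0.4018 against a bound of 0.4018; the bound is attained (ratio 1)

0.4018
0.4018


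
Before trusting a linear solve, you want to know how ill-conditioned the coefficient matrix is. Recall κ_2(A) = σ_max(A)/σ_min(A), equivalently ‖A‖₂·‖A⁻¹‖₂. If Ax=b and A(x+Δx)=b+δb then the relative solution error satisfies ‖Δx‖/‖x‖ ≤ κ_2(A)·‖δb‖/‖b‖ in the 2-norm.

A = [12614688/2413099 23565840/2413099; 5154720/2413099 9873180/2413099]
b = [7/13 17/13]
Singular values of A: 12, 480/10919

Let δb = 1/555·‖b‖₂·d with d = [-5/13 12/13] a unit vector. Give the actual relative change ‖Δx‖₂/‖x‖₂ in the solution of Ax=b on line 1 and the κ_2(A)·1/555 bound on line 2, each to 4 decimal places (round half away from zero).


from the listed singular values, σ₁ = 12, σ_n = 480/10919
condition number: 12 ÷ (480/10919) = 272.9750
bound on ‖Δx‖/‖x‖: κ·ε = 272.9750·1/555 = 0.4918
solve Ax = b  →  x = [-20.0325 10.7784]
‖b‖₂ = 1.4142 and ‖x‖₂ = 22.7481
δb = ε·‖b‖·d = [-0.0010 0.0024]; solving A·Δx = δb gives ‖Δx‖ = 0.0580
dividing the unrounded norms, ‖Δx‖/‖x‖ = 0.0025
realised/bound (from unrounded values) ≈ 0.0052

0.0025
0.4918


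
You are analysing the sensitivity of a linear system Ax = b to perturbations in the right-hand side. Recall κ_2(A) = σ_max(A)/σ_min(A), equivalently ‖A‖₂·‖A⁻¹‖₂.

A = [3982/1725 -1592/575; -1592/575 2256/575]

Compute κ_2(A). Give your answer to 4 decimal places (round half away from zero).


25.8750

AᵀA = [309332/23805 -136912/7935; -136912/7935 60992/2645]; tr = 171652/4761, det = 1024/529
eigenvalues of AᵀA: λ = (tr ± √(tr²−4·det))/2 = 36, 256/4761
κ = σ_max/σ_min = 6/(16/69) = 25.8750


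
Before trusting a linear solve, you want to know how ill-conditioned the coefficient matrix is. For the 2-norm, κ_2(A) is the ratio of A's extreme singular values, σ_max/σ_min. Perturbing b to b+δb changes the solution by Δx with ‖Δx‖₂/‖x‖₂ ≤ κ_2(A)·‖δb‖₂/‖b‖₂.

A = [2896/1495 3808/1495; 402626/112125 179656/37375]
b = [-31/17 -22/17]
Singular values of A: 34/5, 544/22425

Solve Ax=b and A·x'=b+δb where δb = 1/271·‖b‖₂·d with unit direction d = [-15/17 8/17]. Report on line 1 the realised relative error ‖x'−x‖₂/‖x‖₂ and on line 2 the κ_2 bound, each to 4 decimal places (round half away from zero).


from the listed singular values, σ₁ = 34/5, σ_n = 544/22425
κ = σ_max/σ_min = (34/5)/(544/22425) = 280.3125
perturbation bound = 280.3125·1/271 = 1.0344
solve Ax = b  →  x = [-33.1544 24.4982]
‖b‖₂ = 2.2361 and ‖x‖₂ = 41.2235
δb = ε·‖b‖·d = [-0.0073 0.0039]; solving A·Δx = δb gives ‖Δx‖ = 0.3401
realised ‖Δx‖/‖x‖ = 0.0083
tightness: 0.0083 against a bound of 1.0344 (unrounded ratio ≈ 0.0080)

0.0083
1.0344


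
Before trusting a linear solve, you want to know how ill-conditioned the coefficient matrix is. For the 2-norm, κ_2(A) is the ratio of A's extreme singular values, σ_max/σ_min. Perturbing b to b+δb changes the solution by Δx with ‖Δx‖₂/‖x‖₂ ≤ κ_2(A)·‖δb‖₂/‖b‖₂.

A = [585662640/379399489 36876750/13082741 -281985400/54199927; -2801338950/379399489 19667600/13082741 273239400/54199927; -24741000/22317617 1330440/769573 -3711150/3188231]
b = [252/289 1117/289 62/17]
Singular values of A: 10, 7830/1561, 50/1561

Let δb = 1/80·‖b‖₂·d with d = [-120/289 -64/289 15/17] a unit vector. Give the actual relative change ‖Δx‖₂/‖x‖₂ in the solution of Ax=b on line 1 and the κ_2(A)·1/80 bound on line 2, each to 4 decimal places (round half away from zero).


σ_max = 10, σ_min = 50/1561
condition number: 10 ÷ (50/1561) = 312.2000
κ_2(A)·‖δb‖/‖b‖ = 3.9025
solve Ax = b  →  x = [30.5864 43.6395 32.5507]
‖b‖₂ = 5.3852 and ‖x‖₂ = 62.4458
re-solving with b+δb shifts x by Δx of norm 2.1016
realised ‖Δx‖/‖x‖ = 0.0337
so the bound overstates the realised error by a factor of ≈ 115.9590 (computed from the unrounded values)

0.0337
3.9025


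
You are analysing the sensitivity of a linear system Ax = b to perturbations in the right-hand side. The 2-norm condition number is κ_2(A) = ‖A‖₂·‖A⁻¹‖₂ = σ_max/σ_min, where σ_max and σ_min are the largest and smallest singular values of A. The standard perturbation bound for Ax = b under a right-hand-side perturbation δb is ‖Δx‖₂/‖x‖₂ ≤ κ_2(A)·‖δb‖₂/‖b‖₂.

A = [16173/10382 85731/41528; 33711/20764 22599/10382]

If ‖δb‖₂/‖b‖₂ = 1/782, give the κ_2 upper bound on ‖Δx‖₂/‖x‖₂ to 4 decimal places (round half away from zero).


0.4578

M = AᵀA = [2595357/512656 3460401/512656; 3460401/512656 18455697/2050624]. tr(M)=28837125/2050624, det(M)=50625/32809984
eigenvalues of AᵀA: λ = (tr ± √(tr²−4·det))/2 = 225/16, 225/2050624
σ_max=√(225/16)=(15/4), σ_min=√(225/2050624)=(15/1432) → κ = 358.0000
perturbation bound = 358.0000·1/782 = 0.4578


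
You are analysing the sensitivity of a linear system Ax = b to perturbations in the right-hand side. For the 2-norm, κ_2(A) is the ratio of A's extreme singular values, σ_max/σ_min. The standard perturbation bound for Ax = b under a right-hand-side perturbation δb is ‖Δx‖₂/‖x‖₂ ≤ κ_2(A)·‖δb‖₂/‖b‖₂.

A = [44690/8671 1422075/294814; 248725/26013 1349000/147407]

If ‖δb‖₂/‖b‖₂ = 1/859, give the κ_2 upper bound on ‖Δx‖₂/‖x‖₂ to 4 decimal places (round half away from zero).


0.2506

form AᵀA = [79838890525/676676169 25344636625/225558723; 25344636625/225558723 32185125625/300744964] with trace 724163725/3218436 and determinant 390625/357604
eigenvalues of AᵀA: λ = (tr ± √(tr²−4·det))/2 = 225, 15625/3218436
σ_max=√225=15, σ_min=√(15625/3218436)=(125/1794) → κ = 215.2800
worst-case relative error ≤ 215.2800 × 1/859 = 0.2506


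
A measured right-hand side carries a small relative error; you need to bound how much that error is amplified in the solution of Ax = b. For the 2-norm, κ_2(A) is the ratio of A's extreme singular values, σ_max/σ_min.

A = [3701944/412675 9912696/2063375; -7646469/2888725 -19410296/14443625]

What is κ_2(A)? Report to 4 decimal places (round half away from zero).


169.9250

M = AᵀA = [1167973708393/13351571401 3114458008344/66757857005; 3114458008344/66757857005 8306520237184/333789285025]. tr(M)=129778072481/1154980225, det(M)=504990784/1154980225
λ_max, λ_min = (129778072481/1154980225 ± √16840015079406380509761/1333979320141050625)/2 = 2809/25, 179776/46199209
so κ_2 = √((2809/25) / (179776/46199209)) = 169.9250


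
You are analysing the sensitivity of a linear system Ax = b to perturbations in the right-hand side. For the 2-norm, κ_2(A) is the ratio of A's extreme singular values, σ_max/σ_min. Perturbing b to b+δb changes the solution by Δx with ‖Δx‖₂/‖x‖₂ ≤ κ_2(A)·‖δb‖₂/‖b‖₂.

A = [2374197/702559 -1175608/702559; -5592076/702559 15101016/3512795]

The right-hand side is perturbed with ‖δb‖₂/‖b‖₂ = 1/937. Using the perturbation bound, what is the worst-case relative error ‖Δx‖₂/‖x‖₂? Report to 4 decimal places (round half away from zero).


0.0848

AᵀA = [218391274465/2920645849 -582258308184/14603229245; -582258308184/14603229245 1553799044224/73016146225]; tr = 24268446041/252651025, det = 368947264/252651025
solving λ² − 24268446041/252651025·λ + 368947264/252651025 = 0 gives λ = 2401/25, 153664/10106041
σ_max=√(2401/25)=(49/5), σ_min=√(153664/10106041)=(392/3179) → κ = 79.4750
κ_2(A)·‖δb‖/‖b‖ = 0.0848


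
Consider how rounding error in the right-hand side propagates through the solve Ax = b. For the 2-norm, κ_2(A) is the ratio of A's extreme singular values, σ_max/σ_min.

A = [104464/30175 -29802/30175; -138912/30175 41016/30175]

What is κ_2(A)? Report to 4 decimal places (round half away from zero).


226.3125

M = AᵀA = [6041854208/182106125 -1762170144/182106125; -1762170144/182106125 514094292/182106125]. tr(M)=52447588/1456849, det(M)=36864/1456849
eigenvalues of AᵀA: λ = (tr ± √(tr²−4·det))/2 = 36, 1024/1456849
κ_2(A) = √(λ_max/λ_min) = √(36 / (1024/1456849)) = 226.3125


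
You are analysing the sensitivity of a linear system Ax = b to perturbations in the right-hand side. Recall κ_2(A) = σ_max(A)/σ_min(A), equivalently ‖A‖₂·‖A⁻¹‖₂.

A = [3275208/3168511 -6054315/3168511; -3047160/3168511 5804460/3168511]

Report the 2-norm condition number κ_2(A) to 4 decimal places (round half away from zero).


AᵀA = [23795685504/11937529081 -44609107320/11937529081; -44609107320/11937529081 83646237825/11937529081]; tr = 371771361/41306329, det = 129600/41306329
λ_max, λ_min = (371771361/41306329 ± √138192531658838721/1706212815456241)/2 = 9, 14400/41306329
κ = σ_max/σ_min = 3/(120/6427) = 160.6750

160.6750


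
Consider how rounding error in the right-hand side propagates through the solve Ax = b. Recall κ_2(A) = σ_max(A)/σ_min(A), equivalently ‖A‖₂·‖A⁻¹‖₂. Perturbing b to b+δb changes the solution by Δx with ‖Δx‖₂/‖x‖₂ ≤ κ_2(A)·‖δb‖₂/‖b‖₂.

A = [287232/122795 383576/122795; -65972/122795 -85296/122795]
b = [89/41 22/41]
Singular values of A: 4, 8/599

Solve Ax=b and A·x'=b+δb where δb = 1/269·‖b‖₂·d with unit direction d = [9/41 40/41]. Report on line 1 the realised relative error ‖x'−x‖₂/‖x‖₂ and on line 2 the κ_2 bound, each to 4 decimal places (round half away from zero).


σ_max = 4, σ_min = 8/599
condition number: 4 ÷ (8/599) = 299.5000
κ_2(A)·‖δb‖/‖b‖ = 1.1134
solve Ax = b  →  x = [-59.6000 45.3250]
‖b‖₂ = 2.2361 and ‖x‖₂ = 74.8767
with δb = [0.0018 0.0081], A·Δx = δb → ‖Δx‖ = 0.6224
dividing the unrounded norms, ‖Δx‖/‖x‖ = 0.0083
realised/bound (from unrounded values) ≈ 0.0075

0.0083
1.1134


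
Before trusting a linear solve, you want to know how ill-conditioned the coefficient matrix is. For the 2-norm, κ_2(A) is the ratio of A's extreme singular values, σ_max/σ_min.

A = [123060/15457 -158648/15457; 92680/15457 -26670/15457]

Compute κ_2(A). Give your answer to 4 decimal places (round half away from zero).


4.1000

form AᵀA = [140434000/1413721 -130147920/1413721; -130147920/1413721 153138916/1413721] with trace 349076/1681 and determinant 3841600/1681
char-poly roots: 196 and 19600/1681
σ_max=√196=14, σ_min=√(19600/1681)=(140/41) → κ = 4.1000


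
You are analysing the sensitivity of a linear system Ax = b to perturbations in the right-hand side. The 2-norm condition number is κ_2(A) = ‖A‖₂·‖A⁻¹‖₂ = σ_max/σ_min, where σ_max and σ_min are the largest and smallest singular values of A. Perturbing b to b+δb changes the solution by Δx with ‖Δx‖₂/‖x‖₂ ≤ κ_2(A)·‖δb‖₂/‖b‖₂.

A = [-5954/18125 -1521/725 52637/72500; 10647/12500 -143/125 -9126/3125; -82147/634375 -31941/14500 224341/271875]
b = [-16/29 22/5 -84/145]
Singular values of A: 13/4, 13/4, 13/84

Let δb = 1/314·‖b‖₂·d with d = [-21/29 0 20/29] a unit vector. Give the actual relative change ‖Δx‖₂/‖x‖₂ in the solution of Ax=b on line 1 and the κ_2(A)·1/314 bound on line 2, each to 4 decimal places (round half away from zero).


largest singular value 13/4, smallest 13/84
κ = σ_max/σ_min = (13/4)/(13/84) = 21.0000
worst-case relative error ≤ 21.0000 × 1/314 = 0.0669
solve Ax = b  →  x = [0.3791 -0.2462 -1.2997]
‖b‖ = 4.4721, ‖x‖ = 1.3760
δb = ε·‖b‖·d = [-0.0103 0.0000 0.0098]; solving A·Δx = δb gives ‖Δx‖ = 0.0920
realised ‖Δx‖/‖x‖ = 0.0669
realised/bound = 1 exactly: the bound is attained for this b and d

0.0669
0.0669


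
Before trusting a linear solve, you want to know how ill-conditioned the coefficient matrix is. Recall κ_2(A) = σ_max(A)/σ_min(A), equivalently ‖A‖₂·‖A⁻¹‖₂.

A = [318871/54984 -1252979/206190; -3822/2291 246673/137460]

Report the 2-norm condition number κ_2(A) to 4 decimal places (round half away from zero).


form AᵀA = [110092740625/3023240256 -86695779625/2267430192; -86695779625/2267430192 273098144725/6802290576] with trace 2477083525/32353344 and determinant 37515625/517653504
solving λ² − 2477083525/32353344·λ + 37515625/517653504 = 0 gives λ = 1225/16, 30625/32353344
κ = σ_max/σ_min = (35/4)/(175/5688) = 284.4000

284.4000


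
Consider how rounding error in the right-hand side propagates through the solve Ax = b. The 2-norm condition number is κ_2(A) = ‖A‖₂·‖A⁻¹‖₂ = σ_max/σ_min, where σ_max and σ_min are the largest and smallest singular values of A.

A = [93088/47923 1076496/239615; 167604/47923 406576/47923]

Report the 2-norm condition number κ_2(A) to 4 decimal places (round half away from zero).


AᵀA = [127185040/7946761 1525701312/39733805; 1525701312/39733805 18309497344/198669025]; tr = 21489123344/198669025, det = 116985856/198669025
eigenvalues of AᵀA: λ = (tr ± √(tr²−4·det))/2 = 2704/25, 43264/7946761
κ = σ_max/σ_min = (52/5)/(208/2819) = 140.9500

140.9500


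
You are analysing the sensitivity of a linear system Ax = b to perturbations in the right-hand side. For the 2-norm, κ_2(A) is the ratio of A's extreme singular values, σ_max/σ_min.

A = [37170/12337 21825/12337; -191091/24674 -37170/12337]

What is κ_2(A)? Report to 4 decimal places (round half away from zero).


M = AᵀA = [248770449/3602404 25814565/900601; 25814565/900601 10993725/900601]. tr(M)=1732221/21316, det(M)=455625/21316
char-poly roots: 81 and 5625/21316
κ_2(A) = √(λ_max/λ_min) = √(81 / (5625/21316)) = 17.5200

17.5200


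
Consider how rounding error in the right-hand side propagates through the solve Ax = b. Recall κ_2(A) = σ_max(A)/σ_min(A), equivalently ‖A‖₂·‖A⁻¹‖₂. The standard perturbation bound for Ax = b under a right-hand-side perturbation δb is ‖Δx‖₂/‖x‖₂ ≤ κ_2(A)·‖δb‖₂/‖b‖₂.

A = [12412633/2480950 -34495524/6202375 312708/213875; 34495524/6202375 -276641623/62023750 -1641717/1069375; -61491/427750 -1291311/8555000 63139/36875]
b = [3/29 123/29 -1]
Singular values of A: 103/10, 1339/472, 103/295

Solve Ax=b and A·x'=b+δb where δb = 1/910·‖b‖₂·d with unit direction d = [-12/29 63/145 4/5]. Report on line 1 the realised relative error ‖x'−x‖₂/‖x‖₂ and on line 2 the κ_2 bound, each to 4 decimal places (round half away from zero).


largest singular value 103/10, smallest 103/295
κ_2(A) = (103/10) / (103/295) = 29.5000
perturbation bound = 29.5000·1/910 = 0.0324
solve Ax = b  →  x = [2.3113 2.0046 -0.2133]
2-norm of b is 4.3589; of x, 3.0669
with δb = [-0.0020 0.0021 0.0038], A·Δx = δb → ‖Δx‖ = 0.0137
relative error = 0.0045
tightness: 0.0045 against a bound of 0.0324 (unrounded ratio ≈ 0.1380)

0.0045
0.0324


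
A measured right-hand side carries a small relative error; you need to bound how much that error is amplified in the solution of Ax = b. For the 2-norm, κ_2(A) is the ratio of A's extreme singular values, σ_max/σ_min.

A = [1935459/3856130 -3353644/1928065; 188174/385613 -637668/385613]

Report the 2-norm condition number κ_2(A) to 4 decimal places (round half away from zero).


332.4250

form AᵀA = [8664621841/17681020900 -7425961578/4420255225; -7425961578/4420255225 25460689696/4420255225] with trace 4420295225/707240836 and determinant 62500/176810209
char-poly roots: 25/4 and 10000/176810209
so κ_2 = √((25/4) / (10000/176810209)) = 332.4250
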